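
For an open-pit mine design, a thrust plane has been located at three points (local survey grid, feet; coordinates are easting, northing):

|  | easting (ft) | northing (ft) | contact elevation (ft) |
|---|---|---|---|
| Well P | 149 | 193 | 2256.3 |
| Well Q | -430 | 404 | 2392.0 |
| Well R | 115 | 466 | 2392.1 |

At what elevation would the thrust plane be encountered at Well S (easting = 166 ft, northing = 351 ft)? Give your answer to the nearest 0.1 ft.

Let the plane be z = a·easting + b·northing + c.
Well Q−Well P: −579a + 211b = 135.7;  Well R−Well P: −34a + 273b = 135.8.
Solving gives a = −0.05562, b = 0.49051.
Then c = 2256.3 − a·149 − b·193 = 2169.92.
At (166, 351): z = −9.2 + 172.2 + 2169.92 = 2332.9 ft.

2332.9 ft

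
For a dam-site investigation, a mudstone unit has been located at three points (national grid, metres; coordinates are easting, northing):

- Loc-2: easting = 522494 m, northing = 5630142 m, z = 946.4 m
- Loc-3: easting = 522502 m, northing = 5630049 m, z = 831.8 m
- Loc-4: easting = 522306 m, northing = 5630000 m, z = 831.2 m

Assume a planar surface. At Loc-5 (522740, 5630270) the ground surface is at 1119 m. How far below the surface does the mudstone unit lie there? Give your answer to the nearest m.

Two edge vectors: Loc-2→Loc-3 = (8, -93, -114.6), Loc-2→Loc-4 = (-188, -142, -115.2).
Normal n = (Loc-2→Loc-3) × (Loc-2→Loc-4) = (-5559.6, 22466.4, -18620).
So ∂z/∂easting = −n_x/n_z = −0.29858217 and ∂z/∂northing = −n_y/n_z = 1.20657358.
Intercept c from Loc-2: 946.4 + 156007.39 − 6793180.57 = −6636226.78.
At (522740, 5630270): z_contact = −156080.8 + 6793335.0 − 6636226.78 = 1027.4 m.
Depth below ground = 1119 − 1027.4 = 92 m.

92 m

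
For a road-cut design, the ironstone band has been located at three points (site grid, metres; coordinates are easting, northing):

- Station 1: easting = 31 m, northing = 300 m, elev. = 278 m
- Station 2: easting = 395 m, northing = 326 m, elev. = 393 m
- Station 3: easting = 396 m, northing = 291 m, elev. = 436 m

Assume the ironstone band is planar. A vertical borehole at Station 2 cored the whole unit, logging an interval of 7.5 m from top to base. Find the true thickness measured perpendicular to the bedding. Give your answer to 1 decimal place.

4.6 m

Two edge vectors: Station 1→Station 2 = (364, 26, 115), Station 1→Station 3 = (365, -9, 158).
Normal n = (Station 1→Station 2) × (Station 1→Station 3) = (5143, -15537, -12766).
So ∂z/∂easting = −n_x/n_z = 0.40287 and ∂z/∂northing = −n_y/n_z = −1.21706.
|∇z| = √(a²+b²) = 1.28201, so dip δ = arctan(1.28201) = 52.04°.
True thickness = vertical thickness × cos δ = 7.5 × cos 52.04° = 4.6 m.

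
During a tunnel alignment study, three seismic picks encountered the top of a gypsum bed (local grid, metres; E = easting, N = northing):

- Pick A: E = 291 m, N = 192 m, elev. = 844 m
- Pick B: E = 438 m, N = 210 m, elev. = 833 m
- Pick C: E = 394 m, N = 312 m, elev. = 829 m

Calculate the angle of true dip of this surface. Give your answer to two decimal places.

5.43°

Let the plane be z = a·E + b·N + c.
Pick B−Pick A: 147a + 18b = −11;  Pick C−Pick A: 103a + 120b = −15.
Solving gives a = −0.06651, b = −0.06791.
Gradient magnitude |∇z| = √(a² + b²) = √(0.00442 + 0.00461) = 0.09506.
True dip = arctan(0.09506) = 5.43°, dipping toward NE (azimuth ≈ 044°).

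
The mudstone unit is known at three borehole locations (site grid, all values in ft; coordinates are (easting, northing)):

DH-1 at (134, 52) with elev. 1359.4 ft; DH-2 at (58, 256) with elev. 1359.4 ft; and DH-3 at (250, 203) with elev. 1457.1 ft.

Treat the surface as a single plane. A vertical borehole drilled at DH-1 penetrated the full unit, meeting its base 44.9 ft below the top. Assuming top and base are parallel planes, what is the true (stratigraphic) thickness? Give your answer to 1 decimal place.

38.4 ft

Two edge vectors: DH-1→DH-2 = (-76, 204, 0), DH-1→DH-3 = (116, 151, 97.7).
Normal n = (DH-1→DH-2) × (DH-1→DH-3) = (19930.8, 7425.2, -35140).
So ∂z/∂E = −n_x/n_z = 0.56718 and ∂z/∂N = −n_y/n_z = 0.21130.
|∇z| = √(a²+b²) = 0.60526, so dip δ = arctan(0.60526) = 31.19°.
True thickness = vertical thickness × cos δ = 44.9 × cos 31.19° = 38.4 ft.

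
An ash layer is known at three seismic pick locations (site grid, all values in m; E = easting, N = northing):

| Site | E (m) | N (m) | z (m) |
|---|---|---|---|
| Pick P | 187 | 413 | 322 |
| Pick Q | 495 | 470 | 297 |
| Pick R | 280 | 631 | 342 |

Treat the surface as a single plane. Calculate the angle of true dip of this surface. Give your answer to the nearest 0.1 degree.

9.9°

Two edge vectors: Pick P→Pick Q = (308, 57, -25), Pick P→Pick R = (93, 218, 20).
Normal n = (Pick P→Pick Q) × (Pick P→Pick R) = (6590, -8485, 61843).
So ∂z/∂E = −n_x/n_z = −0.10656 and ∂z/∂N = −n_y/n_z = 0.13720.
Gradient magnitude |∇z| = √(a² + b²) = √(0.01136 + 0.01882) = 0.17372.
True dip = arctan(0.17372) = 9.9°, dipping toward SE (azimuth ≈ 142°).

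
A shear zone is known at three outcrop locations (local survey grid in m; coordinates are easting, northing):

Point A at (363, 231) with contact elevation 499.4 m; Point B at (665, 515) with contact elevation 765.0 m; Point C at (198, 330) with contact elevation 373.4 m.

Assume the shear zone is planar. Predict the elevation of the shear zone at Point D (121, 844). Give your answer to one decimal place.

349.8 m

Two edge vectors: Point A→Point B = (302, 284, 265.6), Point A→Point C = (-165, 99, -126).
Normal n = (Point A→Point B) × (Point A→Point C) = (-62078.4, -5772, 76758).
So ∂z/∂easting = −n_x/n_z = 0.80875 and ∂z/∂northing = −n_y/n_z = 0.07520.
Intercept c from Point A: 499.4 − 293.58 − 17.37 = 188.45.
At (121, 844): z = 97.9 + 63.5 + 188.45 = 349.8 m.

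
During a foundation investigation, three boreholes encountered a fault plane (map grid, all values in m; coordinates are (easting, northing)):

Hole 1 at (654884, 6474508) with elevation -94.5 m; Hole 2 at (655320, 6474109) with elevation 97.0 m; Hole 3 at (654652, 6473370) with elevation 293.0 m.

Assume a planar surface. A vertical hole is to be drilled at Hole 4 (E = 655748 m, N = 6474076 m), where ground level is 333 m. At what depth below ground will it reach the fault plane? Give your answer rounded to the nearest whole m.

Let the plane be z = a·E + b·N + c.
Hole 2−Hole 1: 436a − 399b = 191.5;  Hole 3−Hole 1: −232a − 1138b = 387.5.
Solving gives a = 0.10754311, b = −0.36243410.
Then c = -94.5 − a·654884 − b·6474508 = 2276059.69.
At (655748, 6474076): z_contact = 70521.2 − 2346425.9 + 2276059.69 = 155.0 m.
Depth below ground = 333 − 155.0 = 178 m.

178 m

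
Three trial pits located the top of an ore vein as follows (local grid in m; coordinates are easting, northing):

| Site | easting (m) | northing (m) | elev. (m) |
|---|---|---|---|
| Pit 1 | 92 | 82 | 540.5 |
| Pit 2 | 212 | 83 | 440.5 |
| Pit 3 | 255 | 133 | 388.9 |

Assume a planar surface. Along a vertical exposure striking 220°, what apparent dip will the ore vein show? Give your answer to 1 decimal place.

37.9°

Two edge vectors: Pit 1→Pit 2 = (120, 1, -100), Pit 1→Pit 3 = (163, 51, -151.6).
Normal n = (Pit 1→Pit 2) × (Pit 1→Pit 3) = (4948.4, 1892, 5957).
So ∂z/∂easting = −n_x/n_z = −0.83069 and ∂z/∂northing = −n_y/n_z = −0.31761.
Unit vector along 220° is (sin 220°, cos 220°) = (-0.6428, -0.7660).
Slope in that direction = a·(-0.6428) + b·(-0.7660) = 0.77726.
Apparent dip = arctan|0.77726| = 37.9° (true dip is 41.6°, so apparent ≤ true as expected).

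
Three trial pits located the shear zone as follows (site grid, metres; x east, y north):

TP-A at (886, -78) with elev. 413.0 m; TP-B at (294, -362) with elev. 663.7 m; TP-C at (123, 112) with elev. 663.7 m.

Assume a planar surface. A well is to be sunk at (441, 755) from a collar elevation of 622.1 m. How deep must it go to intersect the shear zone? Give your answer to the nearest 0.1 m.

156.9 m

Let the plane be z = a·x + b·y + c.
TP-B−TP-A: −592a − 284b = 250.7;  TP-C−TP-A: −763a + 190b = 250.7.
Solving gives a = −0.36100, b = −0.13023.
Then c = 413 − a·886 − b·-78 = 722.69.
At (441, 755): z_contact = −159.20 − 98.33 + 722.69 = 465.16 m.
Depth below ground = 622.1 − 465.16 = 156.9 m.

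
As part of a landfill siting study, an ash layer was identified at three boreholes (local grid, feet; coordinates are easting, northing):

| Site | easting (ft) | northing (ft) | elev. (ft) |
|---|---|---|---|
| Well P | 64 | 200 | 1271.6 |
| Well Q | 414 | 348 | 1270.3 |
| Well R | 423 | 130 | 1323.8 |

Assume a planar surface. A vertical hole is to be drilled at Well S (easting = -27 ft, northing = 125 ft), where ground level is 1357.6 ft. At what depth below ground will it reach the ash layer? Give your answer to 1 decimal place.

Two edge vectors: Well P→Well Q = (350, 148, -1.3), Well P→Well R = (359, -70, 52.2).
Normal n = (Well P→Well Q) × (Well P→Well R) = (7634.6, -18736.7, -77632).
So ∂z/∂easting = −n_x/n_z = 0.09834 and ∂z/∂northing = −n_y/n_z = −0.24135.
Intercept c from Well P: 1271.6 − 6.29 + 48.27 = 1313.58.
At (-27, 125): z_contact = −2.66 − 30.17 + 1313.58 = 1280.75 ft.
Depth below ground = 1357.6 − 1280.75 = 76.8 ft.

76.8 ft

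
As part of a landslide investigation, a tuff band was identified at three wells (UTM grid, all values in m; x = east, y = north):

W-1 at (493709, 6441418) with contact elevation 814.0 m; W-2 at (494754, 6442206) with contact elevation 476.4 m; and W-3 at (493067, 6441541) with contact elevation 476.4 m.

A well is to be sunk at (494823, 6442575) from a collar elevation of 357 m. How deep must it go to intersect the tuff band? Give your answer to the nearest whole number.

Let the plane be z = a·x + b·y + c.
W-2−W-1: 1045a + 788b = −337.6;  W-3−W-1: −642a + 123b = −337.6.
Solving gives a = 0.35386669, b = −0.89770393.
Then c = 814 − a·493709 − b·6441418 = 5608593.06.
At (494823, 6442575): z_contact = 175101.4 − 5783524.9 + 5608593.06 = 169.6 m.
Depth below ground = 357 − 169.6 = 187 m.

187 m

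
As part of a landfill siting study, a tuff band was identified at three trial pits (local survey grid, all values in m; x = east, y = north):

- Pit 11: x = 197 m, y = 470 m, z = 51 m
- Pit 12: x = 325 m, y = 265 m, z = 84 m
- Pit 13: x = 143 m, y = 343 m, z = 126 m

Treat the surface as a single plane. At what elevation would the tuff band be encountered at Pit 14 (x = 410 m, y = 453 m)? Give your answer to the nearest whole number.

Let the plane be z = a·x + b·y + c.
Pit 12−Pit 11: 128a − 205b = 33;  Pit 13−Pit 11: −54a − 127b = 75.
Solving gives a = −0.40928, b = −0.41653.
Then c = 51 − a·197 − b·470 = 327.40.
At (410, 453): z = −167.8 − 188.7 + 327.40 = -29.1 m.

-29 m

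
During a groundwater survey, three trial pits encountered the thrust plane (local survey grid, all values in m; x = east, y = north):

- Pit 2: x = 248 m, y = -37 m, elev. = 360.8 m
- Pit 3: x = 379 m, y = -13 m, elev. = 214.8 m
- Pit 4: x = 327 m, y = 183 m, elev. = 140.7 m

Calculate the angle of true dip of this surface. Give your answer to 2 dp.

49.86°

Two edge vectors: Pit 2→Pit 3 = (131, 24, -146), Pit 2→Pit 4 = (79, 220, -220.1).
Normal n = (Pit 2→Pit 3) × (Pit 2→Pit 4) = (26837.6, 17299.1, 26924).
So ∂z/∂x = −n_x/n_z = −0.99679 and ∂z/∂y = −n_y/n_z = −0.64252.
Gradient magnitude |∇z| = √(a² + b²) = √(0.99359 + 0.41283) = 1.18593.
True dip = arctan(1.18593) = 49.86°, dipping toward ENE (azimuth ≈ 057°).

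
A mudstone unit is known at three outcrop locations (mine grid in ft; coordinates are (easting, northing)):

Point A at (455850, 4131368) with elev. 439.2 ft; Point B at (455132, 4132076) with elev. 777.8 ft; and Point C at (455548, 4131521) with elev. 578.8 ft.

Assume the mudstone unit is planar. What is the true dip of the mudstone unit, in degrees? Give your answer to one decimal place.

Let the plane be z = a·E + b·N + c.
Point B−Point A: −718a + 708b = 338.6;  Point C−Point A: −302a + 153b = 139.6.
Solving gives a = −0.45239, b = 0.01947.
Gradient magnitude |∇z| = √(a² + b²) = √(0.20465 + 0.00038) = 0.45281.
True dip = arctan(0.45281) = 24.4°, dipping toward E (azimuth ≈ 092°).

24.4°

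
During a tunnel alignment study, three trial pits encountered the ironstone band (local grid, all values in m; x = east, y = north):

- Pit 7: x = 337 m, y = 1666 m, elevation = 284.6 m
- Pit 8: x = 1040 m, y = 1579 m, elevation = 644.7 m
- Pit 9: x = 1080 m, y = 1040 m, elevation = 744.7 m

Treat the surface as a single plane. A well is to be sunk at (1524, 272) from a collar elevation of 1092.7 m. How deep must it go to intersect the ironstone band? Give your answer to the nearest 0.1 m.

14.4 m

Two edge vectors: Pit 7→Pit 8 = (703, -87, 360.1), Pit 7→Pit 9 = (743, -626, 460.1).
Normal n = (Pit 7→Pit 8) × (Pit 7→Pit 9) = (185393.9, -55896, -375437).
So ∂z/∂x = −n_x/n_z = 0.493808 and ∂z/∂y = −n_y/n_z = −0.148883.
Intercept c from Pit 7: 284.6 − 166.41 + 248.04 = 366.22.
At (1524, 272): z_contact = 752.56 − 40.50 + 366.22 = 1078.29 m.
Depth below ground = 1092.7 − 1078.29 = 14.4 m.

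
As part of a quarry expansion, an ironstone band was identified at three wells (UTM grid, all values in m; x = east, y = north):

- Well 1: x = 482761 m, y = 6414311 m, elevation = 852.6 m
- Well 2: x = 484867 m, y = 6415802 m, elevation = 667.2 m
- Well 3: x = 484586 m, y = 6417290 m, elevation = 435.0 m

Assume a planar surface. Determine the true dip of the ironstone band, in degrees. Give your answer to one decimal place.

Let the plane be z = a·x + b·y + c.
Well 2−Well 1: 2106a + 1491b = −185.4;  Well 3−Well 1: 1825a + 2979b = −417.6.
Solving gives a = 0.01980, b = −0.15231.
Gradient magnitude |∇z| = √(a² + b²) = √(0.00039 + 0.02320) = 0.15359.
True dip = arctan(0.15359) = 8.7°, dipping toward N (azimuth ≈ 353°).

8.7°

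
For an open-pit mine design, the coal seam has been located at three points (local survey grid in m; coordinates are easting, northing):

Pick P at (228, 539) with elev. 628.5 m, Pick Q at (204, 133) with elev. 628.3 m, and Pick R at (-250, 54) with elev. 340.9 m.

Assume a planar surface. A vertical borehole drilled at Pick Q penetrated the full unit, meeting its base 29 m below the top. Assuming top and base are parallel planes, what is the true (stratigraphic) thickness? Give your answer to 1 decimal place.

24.4 m

Let the plane be z = a·easting + b·northing + c.
Pick Q−Pick P: −24a − 406b = −0.2;  Pick R−Pick P: −478a − 485b = −287.6.
Solving gives a = 0.63953, b = −0.03731.
|∇z| = √(a²+b²) = 0.64062, so dip δ = arctan(0.64062) = 32.64°.
True thickness = vertical thickness × cos δ = 29 × cos 32.64° = 24.4 m.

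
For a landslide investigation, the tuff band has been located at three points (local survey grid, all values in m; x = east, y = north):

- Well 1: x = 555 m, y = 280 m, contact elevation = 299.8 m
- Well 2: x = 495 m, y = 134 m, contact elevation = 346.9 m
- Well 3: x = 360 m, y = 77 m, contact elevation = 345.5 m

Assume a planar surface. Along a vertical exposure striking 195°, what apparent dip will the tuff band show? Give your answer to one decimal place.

Let the plane be z = a·x + b·y + c.
Well 2−Well 1: −60a − 146b = 47.1;  Well 3−Well 1: −195a − 203b = 45.7.
Solving gives a = 0.17735, b = −0.39549.
Unit vector along 195° is (sin 195°, cos 195°) = (-0.2588, -0.9659).
Slope in that direction = a·(-0.2588) + b·(-0.9659) = 0.33611.
Apparent dip = arctan|0.33611| = 18.6° (true dip is 23.4°, so apparent ≤ true as expected).

18.6°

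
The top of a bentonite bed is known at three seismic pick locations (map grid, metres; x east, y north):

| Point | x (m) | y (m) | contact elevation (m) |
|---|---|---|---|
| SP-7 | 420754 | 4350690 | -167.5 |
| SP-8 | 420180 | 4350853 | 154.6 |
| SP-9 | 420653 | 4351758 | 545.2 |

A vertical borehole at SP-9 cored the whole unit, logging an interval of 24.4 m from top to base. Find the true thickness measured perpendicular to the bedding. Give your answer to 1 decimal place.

Two edge vectors: SP-7→SP-8 = (-574, 163, 322.1), SP-7→SP-9 = (-101, 1068, 712.7).
Normal n = (SP-7→SP-8) × (SP-7→SP-9) = (-227832.7, 376557.7, -596569).
So ∂z/∂x = −n_x/n_z = −0.38191 and ∂z/∂y = −n_y/n_z = 0.63121.
|∇z| = √(a²+b²) = 0.73775, so dip δ = arctan(0.73775) = 36.42°.
True thickness = vertical thickness × cos δ = 24.4 × cos 36.42° = 19.6 m.

19.6 m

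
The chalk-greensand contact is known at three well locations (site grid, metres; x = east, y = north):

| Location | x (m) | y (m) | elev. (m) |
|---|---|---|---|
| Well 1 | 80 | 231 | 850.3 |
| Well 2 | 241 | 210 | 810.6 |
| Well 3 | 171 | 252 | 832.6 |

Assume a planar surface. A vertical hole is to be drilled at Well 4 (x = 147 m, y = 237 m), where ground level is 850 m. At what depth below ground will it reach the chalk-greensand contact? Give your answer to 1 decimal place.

14.1 m

Two edge vectors: Well 1→Well 2 = (161, -21, -39.7), Well 1→Well 3 = (91, 21, -17.7).
Normal n = (Well 1→Well 2) × (Well 1→Well 3) = (1205.4, -763, 5292).
So ∂z/∂x = −n_x/n_z = −0.22778 and ∂z/∂y = −n_y/n_z = 0.14418.
Intercept c from Well 1: 850.3 + 18.22 − 33.31 = 835.22.
At (147, 237): z_contact = −33.48 + 34.17 + 835.22 = 835.90 m.
Depth below ground = 850 − 835.90 = 14.1 m.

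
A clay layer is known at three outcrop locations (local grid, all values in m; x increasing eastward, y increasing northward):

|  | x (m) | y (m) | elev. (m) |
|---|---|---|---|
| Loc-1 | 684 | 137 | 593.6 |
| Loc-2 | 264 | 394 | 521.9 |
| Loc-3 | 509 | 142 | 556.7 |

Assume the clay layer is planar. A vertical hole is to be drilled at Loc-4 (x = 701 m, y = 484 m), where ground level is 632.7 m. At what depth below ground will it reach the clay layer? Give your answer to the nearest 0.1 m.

11.6 m

Let the plane be z = a·x + b·y + c.
Loc-2−Loc-1: −420a + 257b = −71.7;  Loc-3−Loc-1: −175a + 5b = −36.9.
Solving gives a = 0.21282, b = 0.06882.
Then c = 593.6 − a·684 − b·137 = 438.60.
At (701, 484): z_contact = 149.19 + 33.31 + 438.60 = 621.10 m.
Depth below ground = 632.7 − 621.10 = 11.6 m.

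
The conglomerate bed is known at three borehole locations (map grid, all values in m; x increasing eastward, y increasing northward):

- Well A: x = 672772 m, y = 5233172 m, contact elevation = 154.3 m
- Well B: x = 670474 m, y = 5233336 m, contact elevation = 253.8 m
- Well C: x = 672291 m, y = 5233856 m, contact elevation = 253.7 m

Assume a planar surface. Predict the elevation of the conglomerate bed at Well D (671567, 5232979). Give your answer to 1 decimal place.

172.7 m

Two edge vectors: Well A→Well B = (-2298, 164, 99.5), Well A→Well C = (-481, 684, 99.4).
Normal n = (Well A→Well B) × (Well A→Well C) = (-51756.4, 180561.7, -1492948).
So ∂z/∂x = −n_x/n_z = −0.034667249 and ∂z/∂y = −n_y/n_z = 0.120943060.
Intercept c from Well A: 154.3 + 23323.15 − 632915.84 = −609438.38.
At (671567, 5232979): z = −23281.4 + 632892.5 − 609438.38 = 172.7 m.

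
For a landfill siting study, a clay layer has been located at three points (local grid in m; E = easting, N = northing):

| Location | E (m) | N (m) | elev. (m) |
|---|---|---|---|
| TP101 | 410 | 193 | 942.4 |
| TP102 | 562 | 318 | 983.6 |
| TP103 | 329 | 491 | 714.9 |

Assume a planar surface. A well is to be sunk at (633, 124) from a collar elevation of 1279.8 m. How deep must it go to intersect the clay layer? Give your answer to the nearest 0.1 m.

Let the plane be z = a·E + b·N + c.
TP102−TP101: 152a + 125b = 41.2;  TP103−TP101: −81a + 298b = −227.5.
Solving gives a = 0.73465, b = −0.56374.
Then c = 942.4 − a·410 − b·193 = 749.99.
At (633, 124): z_contact = 465.03 − 69.90 + 749.99 = 1145.12 m.
Depth below ground = 1279.8 − 1145.12 = 134.7 m.

134.7 m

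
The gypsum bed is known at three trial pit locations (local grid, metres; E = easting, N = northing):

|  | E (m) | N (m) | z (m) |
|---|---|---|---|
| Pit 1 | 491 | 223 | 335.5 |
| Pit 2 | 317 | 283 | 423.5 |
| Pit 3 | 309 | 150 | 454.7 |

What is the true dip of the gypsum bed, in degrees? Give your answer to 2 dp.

Two edge vectors: Pit 1→Pit 2 = (-174, 60, 88), Pit 1→Pit 3 = (-182, -73, 119.2).
Normal n = (Pit 1→Pit 2) × (Pit 1→Pit 3) = (13576, 4724.8, 23622).
So ∂z/∂E = −n_x/n_z = −0.57472 and ∂z/∂N = −n_y/n_z = −0.20002.
Gradient magnitude |∇z| = √(a² + b²) = √(0.33030 + 0.04001) = 0.60853.
True dip = arctan(0.60853) = 31.32°, dipping toward ENE (azimuth ≈ 071°).

31.32°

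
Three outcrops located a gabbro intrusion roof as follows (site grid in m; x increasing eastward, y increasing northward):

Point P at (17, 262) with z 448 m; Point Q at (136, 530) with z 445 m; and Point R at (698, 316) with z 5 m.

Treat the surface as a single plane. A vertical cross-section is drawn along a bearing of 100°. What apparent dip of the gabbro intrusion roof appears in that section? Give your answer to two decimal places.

Let the plane be z = a·x + b·y + c.
Point Q−Point P: 119a + 268b = −3;  Point R−Point P: 681a + 54b = −443.
Solving gives a = −0.67333, b = 0.28779.
Unit vector along 100° is (sin 100°, cos 100°) = (0.9848, -0.1736).
Slope in that direction = a·(0.9848) + b·(-0.1736) = −0.71308.
Apparent dip = arctan|0.71308| = 35.49° (true dip is 36.2°, so apparent ≤ true as expected).

35.49°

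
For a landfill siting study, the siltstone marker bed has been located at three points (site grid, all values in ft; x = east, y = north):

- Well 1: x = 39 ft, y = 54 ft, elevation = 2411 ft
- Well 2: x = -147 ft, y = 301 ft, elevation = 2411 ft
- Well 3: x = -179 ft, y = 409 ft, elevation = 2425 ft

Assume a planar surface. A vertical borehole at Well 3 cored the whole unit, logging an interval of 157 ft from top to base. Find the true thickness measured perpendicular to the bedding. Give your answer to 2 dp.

147.94 ft

Let the plane be z = a·x + b·y + c.
Well 2−Well 1: −186a + 247b = 0;  Well 3−Well 1: −218a + 355b = 14.
Solving gives a = 0.28381, b = 0.21372.
|∇z| = √(a²+b²) = 0.35529, so dip δ = arctan(0.35529) = 19.56°.
True thickness = vertical thickness × cos δ = 157 × cos 19.56° = 147.94 ft.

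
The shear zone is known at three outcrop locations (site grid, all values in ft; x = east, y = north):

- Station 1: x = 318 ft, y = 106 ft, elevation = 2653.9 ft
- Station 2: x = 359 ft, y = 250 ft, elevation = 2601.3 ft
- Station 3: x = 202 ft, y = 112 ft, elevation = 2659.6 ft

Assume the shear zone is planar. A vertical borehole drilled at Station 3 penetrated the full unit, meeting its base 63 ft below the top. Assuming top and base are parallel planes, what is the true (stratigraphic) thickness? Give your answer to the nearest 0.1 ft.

59.4 ft

Two edge vectors: Station 1→Station 2 = (41, 144, -52.6), Station 1→Station 3 = (-116, 6, 5.7).
Normal n = (Station 1→Station 2) × (Station 1→Station 3) = (1136.4, 5867.9, 16950).
So ∂z/∂x = −n_x/n_z = −0.06704 and ∂z/∂y = −n_y/n_z = −0.34619.
|∇z| = √(a²+b²) = 0.35262, so dip δ = arctan(0.35262) = 19.42°.
True thickness = vertical thickness × cos δ = 63 × cos 19.42° = 59.4 ft.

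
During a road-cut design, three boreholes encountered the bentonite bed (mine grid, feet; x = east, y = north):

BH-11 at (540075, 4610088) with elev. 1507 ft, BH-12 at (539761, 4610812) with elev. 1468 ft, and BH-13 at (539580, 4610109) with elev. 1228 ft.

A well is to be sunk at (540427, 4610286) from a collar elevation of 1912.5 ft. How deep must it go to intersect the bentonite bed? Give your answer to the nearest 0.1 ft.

Let the plane be z = a·x + b·y + c.
BH-12−BH-11: −314a + 724b = −39;  BH-13−BH-11: −495a + 21b = −279.
Solving gives a = 0.571873241, b = 0.194154969.
Then c = 1507 − a·540075 − b·4610088 = −1202418.93.
At (540427, 4610286): z_contact = 309055.74 + 895109.94 − 1202418.93 = 1746.74 ft.
Depth below ground = 1912.5 − 1746.74 = 165.8 ft.

165.8 ft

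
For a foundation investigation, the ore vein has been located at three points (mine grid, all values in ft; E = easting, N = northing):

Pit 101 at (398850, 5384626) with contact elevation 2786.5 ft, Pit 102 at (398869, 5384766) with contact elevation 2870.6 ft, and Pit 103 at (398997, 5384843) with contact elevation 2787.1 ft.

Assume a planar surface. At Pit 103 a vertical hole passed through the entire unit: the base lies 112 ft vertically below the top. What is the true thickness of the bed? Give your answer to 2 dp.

Two edge vectors: Pit 101→Pit 102 = (19, 140, 84.1), Pit 101→Pit 103 = (147, 217, 0.6).
Normal n = (Pit 101→Pit 102) × (Pit 101→Pit 103) = (-18165.7, 12351.3, -16457).
So ∂z/∂E = −n_x/n_z = −1.10383 and ∂z/∂N = −n_y/n_z = 0.75052.
|∇z| = √(a²+b²) = 1.33481, so dip δ = arctan(1.33481) = 53.16°.
True thickness = vertical thickness × cos δ = 112 × cos 53.16° = 67.15 ft.

67.15 ft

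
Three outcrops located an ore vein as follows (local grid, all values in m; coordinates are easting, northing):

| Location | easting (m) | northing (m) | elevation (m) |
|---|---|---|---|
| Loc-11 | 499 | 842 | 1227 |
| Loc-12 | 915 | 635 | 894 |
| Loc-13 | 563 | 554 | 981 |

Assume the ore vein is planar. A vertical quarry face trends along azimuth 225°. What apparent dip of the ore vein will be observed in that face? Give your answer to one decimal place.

Let the plane be z = a·easting + b·northing + c.
Loc-12−Loc-11: 416a − 207b = −333;  Loc-13−Loc-11: 64a − 288b = −246.
Solving gives a = −0.42213, b = 0.76036.
Unit vector along 225° is (sin 225°, cos 225°) = (-0.7071, -0.7071).
Slope in that direction = a·(-0.7071) + b·(-0.7071) = −0.23917.
Apparent dip = arctan|0.23917| = 13.5° (true dip is 41.0°, so apparent ≤ true as expected).

13.5°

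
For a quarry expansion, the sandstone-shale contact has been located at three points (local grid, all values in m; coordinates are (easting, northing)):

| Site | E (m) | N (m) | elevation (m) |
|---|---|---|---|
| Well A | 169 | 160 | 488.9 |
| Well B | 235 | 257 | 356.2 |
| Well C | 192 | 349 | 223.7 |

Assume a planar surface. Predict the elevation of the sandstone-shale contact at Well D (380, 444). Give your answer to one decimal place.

Two edge vectors: Well A→Well B = (66, 97, -132.7), Well A→Well C = (23, 189, -265.2).
Normal n = (Well A→Well B) × (Well A→Well C) = (-644.1, 14451.1, 10243).
So ∂z/∂E = −n_x/n_z = 0.06288 and ∂z/∂N = −n_y/n_z = −1.41083.
Intercept c from Well A: 488.9 − 10.63 + 225.73 = 704.01.
At (380, 444): z = 23.9 − 626.4 + 704.01 = 101.5 m.

101.5 m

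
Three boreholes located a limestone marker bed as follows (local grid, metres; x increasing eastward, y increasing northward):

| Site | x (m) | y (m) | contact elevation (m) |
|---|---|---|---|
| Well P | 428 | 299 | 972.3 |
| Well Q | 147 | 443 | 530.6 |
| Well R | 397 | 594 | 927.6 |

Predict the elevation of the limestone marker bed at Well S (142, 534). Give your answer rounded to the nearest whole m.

Two edge vectors: Well P→Well Q = (-281, 144, -441.7), Well P→Well R = (-31, 295, -44.7).
Normal n = (Well P→Well Q) × (Well P→Well R) = (123864.7, 1132, -78431).
So ∂z/∂x = −n_x/n_z = 1.57928 and ∂z/∂y = −n_y/n_z = 0.01443.
Intercept c from Well P: 972.3 − 675.93 − 4.32 = 292.05.
At (142, 534): z = 224.3 + 7.7 + 292.05 = 524.0 m.

524 m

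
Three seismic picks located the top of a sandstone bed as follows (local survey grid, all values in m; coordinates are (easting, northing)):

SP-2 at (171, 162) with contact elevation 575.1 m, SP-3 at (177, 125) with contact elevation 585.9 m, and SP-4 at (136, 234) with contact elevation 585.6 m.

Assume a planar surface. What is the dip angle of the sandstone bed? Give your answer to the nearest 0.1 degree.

Two edge vectors: SP-2→SP-3 = (6, -37, 10.8), SP-2→SP-4 = (-35, 72, 10.5).
Normal n = (SP-2→SP-3) × (SP-2→SP-4) = (-1166.1, -441, -863).
So ∂z/∂E = −n_x/n_z = −1.35122 and ∂z/∂N = −n_y/n_z = −0.51101.
Gradient magnitude |∇z| = √(a² + b²) = √(1.82579 + 0.26113) = 1.44462.
True dip = arctan(1.44462) = 55.3°, dipping toward ENE (azimuth ≈ 069°).

55.3°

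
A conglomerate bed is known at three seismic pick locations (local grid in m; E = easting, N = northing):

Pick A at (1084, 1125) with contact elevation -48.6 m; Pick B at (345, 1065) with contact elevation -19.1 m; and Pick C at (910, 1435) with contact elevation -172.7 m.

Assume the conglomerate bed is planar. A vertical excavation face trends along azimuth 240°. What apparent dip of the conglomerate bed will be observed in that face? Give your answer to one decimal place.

11.8°

Let the plane be z = a·E + b·N + c.
Pick B−Pick A: −739a − 60b = 29.5;  Pick C−Pick A: −174a + 310b = −124.1.
Solving gives a = −0.00709, b = −0.40430.
Unit vector along 240° is (sin 240°, cos 240°) = (-0.8660, -0.5000).
Slope in that direction = a·(-0.8660) + b·(-0.5000) = 0.20829.
Apparent dip = arctan|0.20829| = 11.8° (true dip is 22.0°, so apparent ≤ true as expected).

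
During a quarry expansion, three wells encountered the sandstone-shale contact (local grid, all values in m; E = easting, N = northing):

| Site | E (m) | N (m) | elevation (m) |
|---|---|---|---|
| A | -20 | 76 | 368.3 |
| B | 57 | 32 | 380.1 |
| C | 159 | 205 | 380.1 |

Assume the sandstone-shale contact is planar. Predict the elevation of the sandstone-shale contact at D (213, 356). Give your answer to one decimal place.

Let the plane be z = a·E + b·N + c.
B−A: 77a − 44b = 11.8;  C−A: 179a + 129b = 11.8.
Solving gives a = 0.11463, b = −0.06758.
Then c = 368.3 − a·-20 − b·76 = 375.73.
At (213, 356): z = 24.4 − 24.1 + 375.73 = 376.1 m.

376.1 m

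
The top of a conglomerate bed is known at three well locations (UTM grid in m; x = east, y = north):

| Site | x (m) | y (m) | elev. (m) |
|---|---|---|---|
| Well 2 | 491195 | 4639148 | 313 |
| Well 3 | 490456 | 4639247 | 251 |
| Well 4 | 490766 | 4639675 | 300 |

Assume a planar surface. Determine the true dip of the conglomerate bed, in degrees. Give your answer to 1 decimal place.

5.9°

Two edge vectors: Well 2→Well 3 = (-739, 99, -62), Well 2→Well 4 = (-429, 527, -13).
Normal n = (Well 2→Well 3) × (Well 2→Well 4) = (31387, 16991, -346982).
So ∂z/∂x = −n_x/n_z = 0.09046 and ∂z/∂y = −n_y/n_z = 0.04897.
Gradient magnitude |∇z| = √(a² + b²) = √(0.00818 + 0.00240) = 0.10286.
True dip = arctan(0.10286) = 5.9°, dipping toward WSW (azimuth ≈ 242°).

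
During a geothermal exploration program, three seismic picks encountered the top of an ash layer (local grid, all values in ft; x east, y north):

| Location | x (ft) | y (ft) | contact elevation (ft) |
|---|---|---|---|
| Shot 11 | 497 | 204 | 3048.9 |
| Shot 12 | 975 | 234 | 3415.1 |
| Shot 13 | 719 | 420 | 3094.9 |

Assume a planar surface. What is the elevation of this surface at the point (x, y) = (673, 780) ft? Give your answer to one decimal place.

Let the plane be z = a·x + b·y + c.
Shot 12−Shot 11: 478a + 30b = 366.2;  Shot 13−Shot 11: 222a + 216b = 46.
Solving gives a = 0.80465, b = −0.61403.
Then c = 3048.9 − a·497 − b·204 = 2774.25.
At (673, 780): z = 541.5 − 478.9 + 2774.25 = 2836.8 ft.

2836.8 ft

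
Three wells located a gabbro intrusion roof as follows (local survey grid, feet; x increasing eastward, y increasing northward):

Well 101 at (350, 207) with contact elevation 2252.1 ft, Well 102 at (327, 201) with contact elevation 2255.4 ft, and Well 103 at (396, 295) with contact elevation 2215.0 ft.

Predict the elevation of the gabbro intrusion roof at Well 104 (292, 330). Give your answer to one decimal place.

2205.0 ft

Two edge vectors: Well 101→Well 102 = (-23, -6, 3.3), Well 101→Well 103 = (46, 88, -37.1).
Normal n = (Well 101→Well 102) × (Well 101→Well 103) = (-67.8, -701.5, -1748).
So ∂z/∂x = −n_x/n_z = −0.03879 and ∂z/∂y = −n_y/n_z = −0.40132.
Intercept c from Well 101: 2252.1 + 13.58 + 83.07 = 2348.75.
At (292, 330): z = −11.3 − 132.4 + 2348.75 = 2205.0 ft.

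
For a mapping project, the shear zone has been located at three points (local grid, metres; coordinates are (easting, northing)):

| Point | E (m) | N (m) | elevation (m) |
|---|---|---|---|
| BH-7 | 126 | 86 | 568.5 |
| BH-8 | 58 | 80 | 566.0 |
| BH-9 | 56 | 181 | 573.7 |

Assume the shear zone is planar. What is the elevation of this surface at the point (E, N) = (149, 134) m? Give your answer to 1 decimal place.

Let the plane be z = a·E + b·N + c.
BH-8−BH-7: −68a − 6b = −2.5;  BH-9−BH-7: −70a + 95b = 5.2.
Solving gives a = 0.02999, b = 0.07683.
Then c = 568.5 − a·126 − b·86 = 558.11.
At (149, 134): z = 4.5 + 10.3 + 558.11 = 572.9 m.

572.9 m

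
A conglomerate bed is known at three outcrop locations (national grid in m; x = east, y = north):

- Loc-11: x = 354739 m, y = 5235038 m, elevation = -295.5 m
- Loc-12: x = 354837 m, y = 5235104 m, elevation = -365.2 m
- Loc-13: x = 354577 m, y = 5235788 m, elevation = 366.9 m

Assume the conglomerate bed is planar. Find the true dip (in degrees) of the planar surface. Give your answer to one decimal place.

Let the plane be z = a·x + b·y + c.
Loc-12−Loc-11: 98a + 66b = −69.7;  Loc-13−Loc-11: −162a + 750b = 662.4.
Solving gives a = −1.14017, b = 0.63692.
Gradient magnitude |∇z| = √(a² + b²) = √(1.29999 + 0.40567) = 1.30601.
True dip = arctan(1.30601) = 52.6°, dipping toward ESE (azimuth ≈ 119°).

52.6°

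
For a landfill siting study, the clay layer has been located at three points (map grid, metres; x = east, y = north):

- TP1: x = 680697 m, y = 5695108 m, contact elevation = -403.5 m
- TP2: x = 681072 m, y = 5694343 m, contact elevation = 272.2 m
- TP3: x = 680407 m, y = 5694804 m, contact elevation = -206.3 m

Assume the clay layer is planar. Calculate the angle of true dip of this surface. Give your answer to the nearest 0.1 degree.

39.3°

Let the plane be z = a·x + b·y + c.
TP2−TP1: 375a − 765b = 675.7;  TP3−TP1: −290a − 304b = 197.2.
Solving gives a = 0.16244, b = −0.80364.
Gradient magnitude |∇z| = √(a² + b²) = √(0.02639 + 0.64584) = 0.81989.
True dip = arctan(0.81989) = 39.3°, dipping toward NNW (azimuth ≈ 349°).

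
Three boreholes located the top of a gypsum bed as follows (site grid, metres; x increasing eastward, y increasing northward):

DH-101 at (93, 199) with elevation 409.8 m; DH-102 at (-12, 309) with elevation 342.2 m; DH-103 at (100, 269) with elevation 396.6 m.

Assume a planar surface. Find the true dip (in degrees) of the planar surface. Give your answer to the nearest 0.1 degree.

Two edge vectors: DH-101→DH-102 = (-105, 110, -67.6), DH-101→DH-103 = (7, 70, -13.2).
Normal n = (DH-101→DH-102) × (DH-101→DH-103) = (3280, -1859.2, -8120).
So ∂z/∂x = −n_x/n_z = 0.40394 and ∂z/∂y = −n_y/n_z = −0.22897.
Gradient magnitude |∇z| = √(a² + b²) = √(0.16317 + 0.05243) = 0.46432.
True dip = arctan(0.46432) = 24.9°, dipping toward WNW (azimuth ≈ 300°).

24.9°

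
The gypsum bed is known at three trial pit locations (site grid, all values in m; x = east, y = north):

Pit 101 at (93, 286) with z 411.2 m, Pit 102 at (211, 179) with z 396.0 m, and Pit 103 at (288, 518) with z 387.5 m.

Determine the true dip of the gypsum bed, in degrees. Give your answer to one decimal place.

7.2°

Let the plane be z = a·x + b·y + c.
Pit 102−Pit 101: 118a − 107b = −15.2;  Pit 103−Pit 101: 195a + 232b = −23.7.
Solving gives a = −0.12567, b = 0.00347.
Gradient magnitude |∇z| = √(a² + b²) = √(0.01579 + 0.00001) = 0.12571.
True dip = arctan(0.12571) = 7.2°, dipping toward E (azimuth ≈ 092°).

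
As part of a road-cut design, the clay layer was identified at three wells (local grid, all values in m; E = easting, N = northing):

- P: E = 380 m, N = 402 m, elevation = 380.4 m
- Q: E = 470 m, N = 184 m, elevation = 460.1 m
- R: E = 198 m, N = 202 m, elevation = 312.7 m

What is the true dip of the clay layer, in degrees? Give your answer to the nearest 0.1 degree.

28.9°

Two edge vectors: P→Q = (90, -218, 79.7), P→R = (-182, -200, -67.7).
Normal n = (P→Q) × (P→R) = (30698.6, -8412.4, -57676).
So ∂z/∂E = −n_x/n_z = 0.53226 and ∂z/∂N = −n_y/n_z = −0.14586.
Gradient magnitude |∇z| = √(a² + b²) = √(0.28330 + 0.02127) = 0.55188.
True dip = arctan(0.55188) = 28.9°, dipping toward WNW (azimuth ≈ 285°).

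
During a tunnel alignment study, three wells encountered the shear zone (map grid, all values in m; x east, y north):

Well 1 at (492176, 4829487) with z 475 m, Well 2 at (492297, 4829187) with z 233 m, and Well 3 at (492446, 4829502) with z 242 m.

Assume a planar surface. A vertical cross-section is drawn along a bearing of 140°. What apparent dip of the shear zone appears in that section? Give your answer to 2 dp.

Let the plane be z = a·x + b·y + c.
Well 2−Well 1: 121a − 300b = −242;  Well 3−Well 1: 270a + 15b = −233.
Solving gives a = −0.88788, b = 0.44855.
Unit vector along 140° is (sin 140°, cos 140°) = (0.6428, -0.7660).
Slope in that direction = a·(0.6428) + b·(-0.7660) = −0.91433.
Apparent dip = arctan|0.91433| = 42.44° (true dip is 44.8°, so apparent ≤ true as expected).

42.44°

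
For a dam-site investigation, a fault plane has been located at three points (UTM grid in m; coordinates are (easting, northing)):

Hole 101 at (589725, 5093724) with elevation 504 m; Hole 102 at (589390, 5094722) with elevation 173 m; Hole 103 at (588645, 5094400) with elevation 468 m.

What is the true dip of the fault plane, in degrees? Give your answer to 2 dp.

Two edge vectors: Hole 101→Hole 102 = (-335, 998, -331), Hole 101→Hole 103 = (-1080, 676, -36).
Normal n = (Hole 101→Hole 102) × (Hole 101→Hole 103) = (187828, 345420, 851380).
So ∂z/∂E = −n_x/n_z = −0.22062 and ∂z/∂N = −n_y/n_z = −0.40572.
Gradient magnitude |∇z| = √(a² + b²) = √(0.04867 + 0.16461) = 0.46182.
True dip = arctan(0.46182) = 24.79°, dipping toward NNE (azimuth ≈ 029°).

24.79°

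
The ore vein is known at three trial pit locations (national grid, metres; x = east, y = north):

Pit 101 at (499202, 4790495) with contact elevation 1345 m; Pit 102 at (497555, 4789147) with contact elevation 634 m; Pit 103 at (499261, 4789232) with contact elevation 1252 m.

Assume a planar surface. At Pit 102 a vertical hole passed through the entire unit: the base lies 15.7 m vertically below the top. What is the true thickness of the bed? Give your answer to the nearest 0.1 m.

14.7 m

Two edge vectors: Pit 101→Pit 102 = (-1647, -1348, -711), Pit 101→Pit 103 = (59, -1263, -93).
Normal n = (Pit 101→Pit 102) × (Pit 101→Pit 103) = (-772629, -195120, 2159693).
So ∂z/∂x = −n_x/n_z = 0.35775 and ∂z/∂y = −n_y/n_z = 0.09035.
|∇z| = √(a²+b²) = 0.36898, so dip δ = arctan(0.36898) = 20.25°.
True thickness = vertical thickness × cos δ = 15.7 × cos 20.25° = 14.7 m.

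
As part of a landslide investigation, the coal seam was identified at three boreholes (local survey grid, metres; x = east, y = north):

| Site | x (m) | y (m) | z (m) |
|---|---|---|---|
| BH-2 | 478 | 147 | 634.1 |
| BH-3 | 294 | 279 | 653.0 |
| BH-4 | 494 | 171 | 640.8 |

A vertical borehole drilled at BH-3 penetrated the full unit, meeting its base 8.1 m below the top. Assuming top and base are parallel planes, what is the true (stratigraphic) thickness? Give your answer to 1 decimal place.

7.9 m

Two edge vectors: BH-2→BH-3 = (-184, 132, 18.9), BH-2→BH-4 = (16, 24, 6.7).
Normal n = (BH-2→BH-3) × (BH-2→BH-4) = (430.8, 1535.2, -6528).
So ∂z/∂x = −n_x/n_z = 0.06599 and ∂z/∂y = −n_y/n_z = 0.23517.
|∇z| = √(a²+b²) = 0.24426, so dip δ = arctan(0.24426) = 13.73°.
True thickness = vertical thickness × cos δ = 8.1 × cos 13.73° = 7.9 m.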